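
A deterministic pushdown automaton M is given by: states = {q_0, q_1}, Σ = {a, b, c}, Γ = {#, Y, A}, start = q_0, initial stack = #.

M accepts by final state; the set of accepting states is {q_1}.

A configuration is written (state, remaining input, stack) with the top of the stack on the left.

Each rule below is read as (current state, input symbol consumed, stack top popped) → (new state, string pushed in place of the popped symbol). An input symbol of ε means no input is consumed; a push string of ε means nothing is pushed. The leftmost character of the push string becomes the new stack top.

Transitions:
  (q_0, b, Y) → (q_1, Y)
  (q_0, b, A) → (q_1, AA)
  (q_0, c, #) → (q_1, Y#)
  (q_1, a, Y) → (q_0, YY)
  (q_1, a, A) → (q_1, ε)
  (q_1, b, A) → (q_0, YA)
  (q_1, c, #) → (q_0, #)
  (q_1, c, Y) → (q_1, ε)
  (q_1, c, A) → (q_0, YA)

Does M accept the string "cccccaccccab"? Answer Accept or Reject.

Reject

(q_0, cccccaccccab, #)
  read c, top #: go to q_1, push Y# → (q_1, ccccaccccab, Y#)
  read c, top Y: go to q_1, push ε → (q_1, cccaccccab, #)
  read c, top #: go to q_0, push # → (q_0, ccaccccab, #)
  read c, top #: go to q_1, push Y# → (q_1, caccccab, Y#)
  read c, top Y: go to q_1, push ε → (q_1, accccab, #)
No transition applies at (q_1, accccab, #); input not fully consumed.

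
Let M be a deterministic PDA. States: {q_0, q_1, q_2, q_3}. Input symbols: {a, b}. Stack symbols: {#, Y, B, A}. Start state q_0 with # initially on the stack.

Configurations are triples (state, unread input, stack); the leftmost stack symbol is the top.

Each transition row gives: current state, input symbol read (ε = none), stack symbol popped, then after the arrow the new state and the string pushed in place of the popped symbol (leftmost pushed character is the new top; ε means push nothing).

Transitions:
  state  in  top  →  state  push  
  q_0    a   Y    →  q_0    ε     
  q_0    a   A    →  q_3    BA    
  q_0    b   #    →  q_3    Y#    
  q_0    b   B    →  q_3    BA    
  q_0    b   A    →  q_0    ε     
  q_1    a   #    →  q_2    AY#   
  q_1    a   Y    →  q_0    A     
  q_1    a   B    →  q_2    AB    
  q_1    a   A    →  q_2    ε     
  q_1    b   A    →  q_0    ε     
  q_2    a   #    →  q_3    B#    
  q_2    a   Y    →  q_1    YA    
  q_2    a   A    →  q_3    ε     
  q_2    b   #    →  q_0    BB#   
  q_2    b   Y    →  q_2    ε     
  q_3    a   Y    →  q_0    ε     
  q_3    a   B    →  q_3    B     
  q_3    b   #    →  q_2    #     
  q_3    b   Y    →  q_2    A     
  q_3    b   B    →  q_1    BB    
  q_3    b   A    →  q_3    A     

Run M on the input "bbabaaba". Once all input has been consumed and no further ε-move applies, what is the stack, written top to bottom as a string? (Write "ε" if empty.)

(q_0, bbabaaba, #)
  read b, top #: go to q_3, push Y# → (q_3, babaaba, Y#)
  read b, top Y: go to q_2, push A → (q_2, abaaba, A#)
  read a, top A: go to q_3, push ε → (q_3, baaba, #)
  read b, top #: go to q_2, push # → (q_2, aaba, #)
  read a, top #: go to q_3, push B# → (q_3, aba, B#)
  read a, top B: go to q_3, push B → (q_3, ba, B#)
  read b, top B: go to q_1, push BB → (q_1, a, BB#)
  read a, top B: go to q_2, push AB → (q_2, ε, ABB#)
All input consumed in state q_2 with stack ABB#.

ABB#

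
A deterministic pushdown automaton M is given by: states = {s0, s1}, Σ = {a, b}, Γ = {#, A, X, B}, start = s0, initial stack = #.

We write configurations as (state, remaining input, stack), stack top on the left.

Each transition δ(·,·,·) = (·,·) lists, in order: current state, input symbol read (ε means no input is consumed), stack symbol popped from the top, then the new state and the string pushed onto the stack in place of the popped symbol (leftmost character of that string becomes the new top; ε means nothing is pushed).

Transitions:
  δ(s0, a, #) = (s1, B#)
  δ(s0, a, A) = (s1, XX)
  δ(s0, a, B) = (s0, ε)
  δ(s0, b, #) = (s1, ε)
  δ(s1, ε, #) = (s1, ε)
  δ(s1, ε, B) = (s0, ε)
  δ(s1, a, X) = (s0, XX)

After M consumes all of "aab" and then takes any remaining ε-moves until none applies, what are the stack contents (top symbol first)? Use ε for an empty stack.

ε

(s0, aab, #)
  read a, top #: go to s1, push B# → (s1, ab, B#)
  ε-move, top B: go to s0, push ε → (s0, ab, #)
  read a, top #: go to s1, push B# → (s1, b, B#)
  ε-move, top B: go to s0, push ε → (s0, b, #)
  read b, top #: go to s1, push ε → (s1, ε, ε)
All input consumed in state s1 with stack ε.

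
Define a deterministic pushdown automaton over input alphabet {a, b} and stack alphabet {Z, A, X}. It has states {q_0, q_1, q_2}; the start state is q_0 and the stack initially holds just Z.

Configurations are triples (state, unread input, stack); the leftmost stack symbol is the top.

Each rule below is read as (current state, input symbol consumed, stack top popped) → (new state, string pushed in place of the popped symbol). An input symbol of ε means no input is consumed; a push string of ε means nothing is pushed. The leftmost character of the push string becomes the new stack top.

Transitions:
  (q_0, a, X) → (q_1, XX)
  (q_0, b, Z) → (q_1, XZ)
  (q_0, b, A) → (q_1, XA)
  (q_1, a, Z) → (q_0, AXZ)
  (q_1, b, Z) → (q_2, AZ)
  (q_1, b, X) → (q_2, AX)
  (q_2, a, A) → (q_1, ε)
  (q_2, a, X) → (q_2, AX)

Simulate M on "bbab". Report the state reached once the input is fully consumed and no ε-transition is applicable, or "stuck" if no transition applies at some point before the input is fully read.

(q_0, bbab, Z) ⊢ (q_1, bab, XZ) ⊢ (q_2, ab, AXZ) ⊢ (q_1, b, XZ) ⊢ (q_2, ε, AXZ)
All input consumed; M is in state q_2.

q_2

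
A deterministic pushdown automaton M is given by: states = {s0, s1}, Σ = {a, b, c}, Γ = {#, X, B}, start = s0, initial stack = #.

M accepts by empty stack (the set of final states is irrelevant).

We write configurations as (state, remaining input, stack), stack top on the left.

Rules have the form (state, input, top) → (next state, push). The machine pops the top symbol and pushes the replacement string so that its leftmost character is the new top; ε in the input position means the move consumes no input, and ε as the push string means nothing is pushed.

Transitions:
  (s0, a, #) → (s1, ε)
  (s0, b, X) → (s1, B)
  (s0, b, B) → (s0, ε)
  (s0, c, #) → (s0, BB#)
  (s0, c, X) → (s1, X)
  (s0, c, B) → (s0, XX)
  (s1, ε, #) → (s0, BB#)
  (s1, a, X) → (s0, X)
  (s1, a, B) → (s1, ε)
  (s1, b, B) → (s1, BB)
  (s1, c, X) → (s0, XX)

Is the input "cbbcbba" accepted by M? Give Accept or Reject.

(s0, cbbcbba, #)
  read c, top #: go to s0, push BB# → (s0, bbcbba, BB#)
  read b, top B: go to s0, push ε → (s0, bcbba, B#)
  read b, top B: go to s0, push ε → (s0, cbba, #)
  read c, top #: go to s0, push BB# → (s0, bba, BB#)
  read b, top B: go to s0, push ε → (s0, ba, B#)
  read b, top B: go to s0, push ε → (s0, a, #)
  read a, top #: go to s1, push ε → (s1, ε, ε)
All input consumed and the stack is empty.

Accept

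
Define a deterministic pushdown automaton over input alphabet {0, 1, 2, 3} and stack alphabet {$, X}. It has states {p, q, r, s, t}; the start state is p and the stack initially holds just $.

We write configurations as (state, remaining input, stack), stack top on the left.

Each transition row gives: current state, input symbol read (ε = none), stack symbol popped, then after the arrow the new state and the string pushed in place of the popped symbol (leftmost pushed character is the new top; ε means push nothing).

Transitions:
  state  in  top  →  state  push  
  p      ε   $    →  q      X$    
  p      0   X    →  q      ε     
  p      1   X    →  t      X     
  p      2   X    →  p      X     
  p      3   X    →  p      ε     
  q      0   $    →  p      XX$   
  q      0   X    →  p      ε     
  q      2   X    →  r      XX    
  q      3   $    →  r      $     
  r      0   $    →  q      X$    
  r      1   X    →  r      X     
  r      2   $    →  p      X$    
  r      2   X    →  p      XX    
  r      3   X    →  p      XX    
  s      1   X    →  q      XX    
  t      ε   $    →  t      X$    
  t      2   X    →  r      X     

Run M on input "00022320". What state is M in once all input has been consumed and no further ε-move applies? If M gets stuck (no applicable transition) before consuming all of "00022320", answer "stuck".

(p, 00022320, $)
  ε-move, top $: go to q, push X$ → (q, 00022320, X$)
  read 0, top X: go to p, push ε → (p, 0022320, $)
  ε-move, top $: go to q, push X$ → (q, 0022320, X$)
  read 0, top X: go to p, push ε → (p, 022320, $)
  ε-move, top $: go to q, push X$ → (q, 022320, X$)
  read 0, top X: go to p, push ε → (p, 22320, $)
  ε-move, top $: go to q, push X$ → (q, 22320, X$)
  read 2, top X: go to r, push XX → (r, 2320, XX$)
  read 2, top X: go to p, push XX → (p, 320, XXX$)
  read 3, top X: go to p, push ε → (p, 20, XX$)
  read 2, top X: go to p, push X → (p, 0, XX$)
  read 0, top X: go to q, push ε → (q, ε, X$)
All input consumed; M is in state q.

q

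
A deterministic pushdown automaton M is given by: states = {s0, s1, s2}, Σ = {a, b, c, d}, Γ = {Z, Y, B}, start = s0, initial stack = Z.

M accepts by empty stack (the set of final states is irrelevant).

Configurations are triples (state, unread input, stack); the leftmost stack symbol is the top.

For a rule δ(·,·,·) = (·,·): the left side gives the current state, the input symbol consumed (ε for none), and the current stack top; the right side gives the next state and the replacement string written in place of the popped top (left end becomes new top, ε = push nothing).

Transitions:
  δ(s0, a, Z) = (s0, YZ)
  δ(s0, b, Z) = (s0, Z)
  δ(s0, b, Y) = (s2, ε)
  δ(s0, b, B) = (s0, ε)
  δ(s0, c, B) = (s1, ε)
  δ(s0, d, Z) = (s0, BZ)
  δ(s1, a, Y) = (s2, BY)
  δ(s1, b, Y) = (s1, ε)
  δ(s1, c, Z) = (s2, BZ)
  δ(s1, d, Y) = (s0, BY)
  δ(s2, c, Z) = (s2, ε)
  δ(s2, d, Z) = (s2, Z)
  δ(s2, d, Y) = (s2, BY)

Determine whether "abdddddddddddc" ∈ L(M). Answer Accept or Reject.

(s0, abdddddddddddc, Z) ⊢ (s0, bdddddddddddc, YZ) ⊢ (s2, dddddddddddc, Z) ⊢ (s2, ddddddddddc, Z) ⊢ (s2, dddddddddc, Z) ⊢ (s2, ddddddddc, Z) ⊢ (s2, dddddddc, Z) ⊢ (s2, ddddddc, Z) ⊢ (s2, dddddc, Z) ⊢ (s2, ddddc, Z) ⊢ (s2, dddc, Z) ⊢ (s2, ddc, Z) ⊢ (s2, dc, Z) ⊢ (s2, c, Z) ⊢ (s2, ε, ε)
All input consumed and the stack is empty.

Accept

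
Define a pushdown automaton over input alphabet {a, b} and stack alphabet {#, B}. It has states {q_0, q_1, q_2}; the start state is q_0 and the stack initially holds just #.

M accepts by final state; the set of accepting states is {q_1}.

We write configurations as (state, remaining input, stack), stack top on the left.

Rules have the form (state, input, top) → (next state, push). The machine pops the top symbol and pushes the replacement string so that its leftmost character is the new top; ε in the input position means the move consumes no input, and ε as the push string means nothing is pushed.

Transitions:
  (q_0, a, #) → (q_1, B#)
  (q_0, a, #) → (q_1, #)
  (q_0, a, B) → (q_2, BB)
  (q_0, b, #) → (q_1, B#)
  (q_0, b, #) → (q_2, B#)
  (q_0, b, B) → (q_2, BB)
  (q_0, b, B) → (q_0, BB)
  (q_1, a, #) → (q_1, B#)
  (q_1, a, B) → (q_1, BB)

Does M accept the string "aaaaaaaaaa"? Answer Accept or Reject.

Accept

One accepting computation: (q_0, aaaaaaaaaa, #) ⊢ (q_1, aaaaaaaaa, B#) ⊢ (q_1, aaaaaaaa, BB#) ⊢ (q_1, aaaaaaa, BBB#) ⊢ (q_1, aaaaaa, BBBB#) ⊢ (q_1, aaaaa, BBBBB#) ⊢ (q_1, aaaa, BBBBBB#) ⊢ (q_1, aaa, BBBBBBB#) ⊢ (q_1, aa, BBBBBBBB#) ⊢ (q_1, a, BBBBBBBBB#) ⊢ (q_1, ε, BBBBBBBBBB#)
All input consumed and state q_1 ∈ F.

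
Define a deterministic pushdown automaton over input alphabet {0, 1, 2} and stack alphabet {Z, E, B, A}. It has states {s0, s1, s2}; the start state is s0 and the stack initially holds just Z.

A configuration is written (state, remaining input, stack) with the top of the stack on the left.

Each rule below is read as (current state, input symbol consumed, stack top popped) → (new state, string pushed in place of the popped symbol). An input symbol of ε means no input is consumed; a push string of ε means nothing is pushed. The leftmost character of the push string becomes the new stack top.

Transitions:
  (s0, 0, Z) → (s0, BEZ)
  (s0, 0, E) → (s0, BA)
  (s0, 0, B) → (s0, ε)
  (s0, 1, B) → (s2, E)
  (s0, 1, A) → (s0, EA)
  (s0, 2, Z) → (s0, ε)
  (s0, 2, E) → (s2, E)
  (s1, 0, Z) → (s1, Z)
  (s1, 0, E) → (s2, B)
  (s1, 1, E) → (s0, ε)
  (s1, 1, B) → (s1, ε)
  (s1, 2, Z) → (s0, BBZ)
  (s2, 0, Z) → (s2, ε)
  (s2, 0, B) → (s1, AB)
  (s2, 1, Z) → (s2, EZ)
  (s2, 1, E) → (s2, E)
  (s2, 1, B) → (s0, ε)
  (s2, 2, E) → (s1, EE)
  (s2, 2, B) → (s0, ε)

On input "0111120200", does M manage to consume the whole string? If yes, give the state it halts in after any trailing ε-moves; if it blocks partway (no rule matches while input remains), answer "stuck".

(s0, 0111120200, Z)
  read 0, top Z: go to s0, push BEZ → (s0, 111120200, BEZ)
  read 1, top B: go to s2, push E → (s2, 11120200, EEZ)
  read 1, top E: go to s2, push E → (s2, 1120200, EEZ)
  read 1, top E: go to s2, push E → (s2, 120200, EEZ)
  read 1, top E: go to s2, push E → (s2, 20200, EEZ)
  read 2, top E: go to s1, push EE → (s1, 0200, EEEZ)
  read 0, top E: go to s2, push B → (s2, 200, BEEZ)
  read 2, top B: go to s0, push ε → (s0, 00, EEZ)
  read 0, top E: go to s0, push BA → (s0, 0, BAEZ)
  read 0, top B: go to s0, push ε → (s0, ε, AEZ)
All input consumed; M is in state s0.

s0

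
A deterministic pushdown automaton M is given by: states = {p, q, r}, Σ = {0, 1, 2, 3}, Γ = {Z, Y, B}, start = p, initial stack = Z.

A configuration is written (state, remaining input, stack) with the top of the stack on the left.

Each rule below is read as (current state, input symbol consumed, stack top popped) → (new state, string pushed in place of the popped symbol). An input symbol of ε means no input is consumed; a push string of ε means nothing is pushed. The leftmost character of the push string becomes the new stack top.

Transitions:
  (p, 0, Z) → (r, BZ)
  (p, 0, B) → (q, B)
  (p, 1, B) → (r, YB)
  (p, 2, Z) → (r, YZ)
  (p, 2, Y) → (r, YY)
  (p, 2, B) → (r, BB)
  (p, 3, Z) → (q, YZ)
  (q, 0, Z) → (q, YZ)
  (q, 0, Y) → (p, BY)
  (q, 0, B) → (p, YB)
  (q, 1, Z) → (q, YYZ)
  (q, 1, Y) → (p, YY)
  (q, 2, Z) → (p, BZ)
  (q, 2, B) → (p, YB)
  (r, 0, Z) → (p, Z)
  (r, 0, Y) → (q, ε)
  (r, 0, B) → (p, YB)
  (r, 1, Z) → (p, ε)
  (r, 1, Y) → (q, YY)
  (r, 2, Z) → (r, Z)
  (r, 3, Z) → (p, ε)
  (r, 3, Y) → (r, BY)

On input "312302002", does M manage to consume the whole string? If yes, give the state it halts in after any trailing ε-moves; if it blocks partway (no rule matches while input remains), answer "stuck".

(p, 312302002, Z)
  read 3, top Z: go to q, push YZ → (q, 12302002, YZ)
  read 1, top Y: go to p, push YY → (p, 2302002, YYZ)
  read 2, top Y: go to r, push YY → (r, 302002, YYYZ)
  read 3, top Y: go to r, push BY → (r, 02002, BYYYZ)
  read 0, top B: go to p, push YB → (p, 2002, YBYYYZ)
  read 2, top Y: go to r, push YY → (r, 002, YYBYYYZ)
  read 0, top Y: go to q, push ε → (q, 02, YBYYYZ)
  read 0, top Y: go to p, push BY → (p, 2, BYBYYYZ)
  read 2, top B: go to r, push BB → (r, ε, BBYBYYYZ)
All input consumed; M is in state r.

r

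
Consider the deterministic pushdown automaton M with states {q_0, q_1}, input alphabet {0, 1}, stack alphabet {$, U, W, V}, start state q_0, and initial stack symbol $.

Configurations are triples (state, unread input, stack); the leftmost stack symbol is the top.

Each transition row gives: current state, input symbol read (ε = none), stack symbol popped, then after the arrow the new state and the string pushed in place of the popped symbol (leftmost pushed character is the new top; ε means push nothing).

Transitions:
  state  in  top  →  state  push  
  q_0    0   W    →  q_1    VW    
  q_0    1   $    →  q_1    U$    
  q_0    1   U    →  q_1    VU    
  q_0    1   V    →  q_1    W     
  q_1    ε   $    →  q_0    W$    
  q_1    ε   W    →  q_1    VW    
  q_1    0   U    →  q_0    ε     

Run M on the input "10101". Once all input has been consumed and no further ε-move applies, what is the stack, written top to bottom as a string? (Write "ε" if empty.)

(q_0, 10101, $)
  read 1, top $: go to q_1, push U$ → (q_1, 0101, U$)
  read 0, top U: go to q_0, push ε → (q_0, 101, $)
  read 1, top $: go to q_1, push U$ → (q_1, 01, U$)
  read 0, top U: go to q_0, push ε → (q_0, 1, $)
  read 1, top $: go to q_1, push U$ → (q_1, ε, U$)
All input consumed in state q_1 with stack U$.

U$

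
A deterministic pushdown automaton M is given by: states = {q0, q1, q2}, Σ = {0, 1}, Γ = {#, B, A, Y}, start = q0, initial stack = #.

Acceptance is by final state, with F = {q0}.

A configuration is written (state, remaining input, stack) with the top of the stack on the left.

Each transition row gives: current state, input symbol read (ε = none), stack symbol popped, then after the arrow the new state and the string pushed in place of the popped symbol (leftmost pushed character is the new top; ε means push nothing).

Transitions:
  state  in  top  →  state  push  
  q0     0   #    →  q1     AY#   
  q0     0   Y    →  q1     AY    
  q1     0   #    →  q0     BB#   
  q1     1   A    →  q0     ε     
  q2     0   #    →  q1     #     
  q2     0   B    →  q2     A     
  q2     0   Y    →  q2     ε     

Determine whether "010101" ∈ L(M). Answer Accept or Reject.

Accept

(q0, 010101, #)
  read 0, top #: go to q1, push AY# → (q1, 10101, AY#)
  read 1, top A: go to q0, push ε → (q0, 0101, Y#)
  read 0, top Y: go to q1, push AY → (q1, 101, AY#)
  read 1, top A: go to q0, push ε → (q0, 01, Y#)
  read 0, top Y: go to q1, push AY → (q1, 1, AY#)
  read 1, top A: go to q0, push ε → (q0, ε, Y#)
All input consumed; state q0 ∈ F.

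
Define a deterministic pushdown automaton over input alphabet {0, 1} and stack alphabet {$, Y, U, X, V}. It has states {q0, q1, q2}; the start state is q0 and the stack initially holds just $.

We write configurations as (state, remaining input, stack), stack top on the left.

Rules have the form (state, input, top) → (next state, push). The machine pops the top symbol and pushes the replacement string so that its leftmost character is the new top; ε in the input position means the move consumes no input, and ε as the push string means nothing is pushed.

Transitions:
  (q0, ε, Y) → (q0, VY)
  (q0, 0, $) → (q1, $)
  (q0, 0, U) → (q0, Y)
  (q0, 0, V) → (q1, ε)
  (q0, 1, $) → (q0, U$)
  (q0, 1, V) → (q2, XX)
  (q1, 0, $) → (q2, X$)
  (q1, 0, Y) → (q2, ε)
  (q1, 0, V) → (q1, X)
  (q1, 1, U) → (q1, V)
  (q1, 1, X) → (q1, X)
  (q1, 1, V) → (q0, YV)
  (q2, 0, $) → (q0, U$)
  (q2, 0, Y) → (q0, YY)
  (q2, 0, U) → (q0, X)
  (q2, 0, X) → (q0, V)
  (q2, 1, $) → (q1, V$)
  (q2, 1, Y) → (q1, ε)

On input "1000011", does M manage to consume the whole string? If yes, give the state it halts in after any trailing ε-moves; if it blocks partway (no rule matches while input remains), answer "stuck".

stuck

(q0, 1000011, $)
  read 1, top $: go to q0, push U$ → (q0, 000011, U$)
  read 0, top U: go to q0, push Y → (q0, 00011, Y$)
  ε-move, top Y: go to q0, push VY → (q0, 00011, VY$)
  read 0, top V: go to q1, push ε → (q1, 0011, Y$)
  read 0, top Y: go to q2, push ε → (q2, 011, $)
  read 0, top $: go to q0, push U$ → (q0, 11, U$)
No transition for (q0, 1, top U); M blocks with input 11 remaining.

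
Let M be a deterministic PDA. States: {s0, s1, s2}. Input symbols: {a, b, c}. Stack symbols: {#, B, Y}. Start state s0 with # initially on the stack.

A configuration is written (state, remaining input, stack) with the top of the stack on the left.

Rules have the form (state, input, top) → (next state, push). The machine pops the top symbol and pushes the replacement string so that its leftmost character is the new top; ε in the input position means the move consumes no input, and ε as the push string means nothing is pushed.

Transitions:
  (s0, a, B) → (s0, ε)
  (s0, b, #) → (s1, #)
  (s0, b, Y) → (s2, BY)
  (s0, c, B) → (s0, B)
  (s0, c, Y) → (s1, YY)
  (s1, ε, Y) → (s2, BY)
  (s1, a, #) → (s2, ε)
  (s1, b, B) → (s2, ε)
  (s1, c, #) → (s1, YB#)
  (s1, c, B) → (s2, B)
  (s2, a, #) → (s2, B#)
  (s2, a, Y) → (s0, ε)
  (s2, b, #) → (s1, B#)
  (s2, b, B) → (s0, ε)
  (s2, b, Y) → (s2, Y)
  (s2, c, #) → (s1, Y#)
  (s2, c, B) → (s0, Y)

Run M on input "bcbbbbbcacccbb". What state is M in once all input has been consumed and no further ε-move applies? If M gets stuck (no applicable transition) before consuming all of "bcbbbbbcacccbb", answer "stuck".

(s0, bcbbbbbcacccbb, #) ⊢ (s1, cbbbbbcacccbb, #) ⊢ (s1, bbbbbcacccbb, YB#) ⊢ (s2, bbbbbcacccbb, BYB#) ⊢ (s0, bbbbcacccbb, YB#) ⊢ (s2, bbbcacccbb, BYB#) ⊢ (s0, bbcacccbb, YB#) ⊢ (s2, bcacccbb, BYB#) ⊢ (s0, cacccbb, YB#) ⊢ (s1, acccbb, YYB#) ⊢ (s2, acccbb, BYYB#)
No transition for (s2, a, top B); M blocks with input acccbb remaining.

stuck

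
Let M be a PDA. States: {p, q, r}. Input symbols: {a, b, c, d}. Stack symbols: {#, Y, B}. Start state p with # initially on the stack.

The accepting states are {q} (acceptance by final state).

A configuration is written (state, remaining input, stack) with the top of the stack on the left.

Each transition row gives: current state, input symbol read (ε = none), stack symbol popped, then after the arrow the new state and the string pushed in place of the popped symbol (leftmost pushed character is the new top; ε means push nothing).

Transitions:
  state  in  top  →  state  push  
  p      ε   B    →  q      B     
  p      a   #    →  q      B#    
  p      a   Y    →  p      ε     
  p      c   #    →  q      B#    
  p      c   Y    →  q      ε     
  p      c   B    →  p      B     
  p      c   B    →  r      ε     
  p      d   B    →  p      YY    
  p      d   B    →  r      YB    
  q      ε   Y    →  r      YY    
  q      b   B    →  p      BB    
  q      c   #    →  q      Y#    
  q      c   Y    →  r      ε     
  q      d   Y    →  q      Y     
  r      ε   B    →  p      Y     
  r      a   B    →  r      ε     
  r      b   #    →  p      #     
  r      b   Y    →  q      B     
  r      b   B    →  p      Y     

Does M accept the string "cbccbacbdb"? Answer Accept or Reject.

One accepting computation: (p, cbccbacbdb, #) ⊢ (q, bccbacbdb, B#) ⊢ (p, ccbacbdb, BB#) ⊢ (p, cbacbdb, BB#) ⊢ (r, bacbdb, B#) ⊢ (p, acbdb, Y#) ⊢ (p, cbdb, #) ⊢ (q, bdb, B#) ⊢ (p, db, BB#) ⊢ (r, b, YBB#) ⊢ (q, ε, BBB#)
All input consumed and state q ∈ F.

Accept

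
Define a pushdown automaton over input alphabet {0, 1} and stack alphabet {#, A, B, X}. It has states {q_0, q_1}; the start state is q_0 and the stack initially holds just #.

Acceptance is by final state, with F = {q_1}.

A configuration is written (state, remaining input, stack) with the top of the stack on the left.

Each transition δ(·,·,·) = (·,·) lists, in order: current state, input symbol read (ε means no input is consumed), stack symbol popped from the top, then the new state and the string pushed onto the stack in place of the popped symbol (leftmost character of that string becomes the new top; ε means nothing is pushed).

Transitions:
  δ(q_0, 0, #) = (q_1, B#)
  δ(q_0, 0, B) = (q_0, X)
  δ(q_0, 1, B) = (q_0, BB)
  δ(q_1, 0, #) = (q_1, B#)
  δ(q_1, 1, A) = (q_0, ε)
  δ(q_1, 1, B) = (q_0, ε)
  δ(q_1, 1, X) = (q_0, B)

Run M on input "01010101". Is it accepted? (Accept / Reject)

Reject

No computation consumes all input and reaches a final state.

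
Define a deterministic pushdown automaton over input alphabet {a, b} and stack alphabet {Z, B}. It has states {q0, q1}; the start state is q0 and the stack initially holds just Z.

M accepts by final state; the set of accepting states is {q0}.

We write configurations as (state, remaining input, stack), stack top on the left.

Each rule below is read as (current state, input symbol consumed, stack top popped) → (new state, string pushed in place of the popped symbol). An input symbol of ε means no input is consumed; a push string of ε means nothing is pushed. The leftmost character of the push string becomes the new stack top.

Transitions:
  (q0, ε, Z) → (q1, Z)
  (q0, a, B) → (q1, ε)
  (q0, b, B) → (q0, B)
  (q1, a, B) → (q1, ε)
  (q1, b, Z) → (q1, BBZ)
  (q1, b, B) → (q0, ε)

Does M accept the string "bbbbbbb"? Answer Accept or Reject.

Accept

(q0, bbbbbbb, Z) ⊢ (q1, bbbbbbb, Z) ⊢ (q1, bbbbbb, BBZ) ⊢ (q0, bbbbb, BZ) ⊢ (q0, bbbb, BZ) ⊢ (q0, bbb, BZ) ⊢ (q0, bb, BZ) ⊢ (q0, b, BZ) ⊢ (q0, ε, BZ)
All input consumed; state q0 ∈ F.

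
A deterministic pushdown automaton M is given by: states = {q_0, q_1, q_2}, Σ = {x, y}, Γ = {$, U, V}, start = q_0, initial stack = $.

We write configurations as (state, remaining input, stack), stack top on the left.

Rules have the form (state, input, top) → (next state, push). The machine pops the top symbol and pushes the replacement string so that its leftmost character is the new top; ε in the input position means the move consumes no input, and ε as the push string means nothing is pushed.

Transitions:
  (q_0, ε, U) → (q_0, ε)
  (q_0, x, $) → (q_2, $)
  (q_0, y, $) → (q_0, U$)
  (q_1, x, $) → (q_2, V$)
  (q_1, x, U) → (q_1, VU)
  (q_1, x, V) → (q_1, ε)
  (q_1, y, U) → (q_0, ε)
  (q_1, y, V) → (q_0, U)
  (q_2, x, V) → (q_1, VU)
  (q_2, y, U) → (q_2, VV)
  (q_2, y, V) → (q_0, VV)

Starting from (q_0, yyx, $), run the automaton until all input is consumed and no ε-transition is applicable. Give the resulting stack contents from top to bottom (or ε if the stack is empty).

$

(q_0, yyx, $)
  read y, top $: go to q_0, push U$ → (q_0, yx, U$)
  ε-move, top U: go to q_0, push ε → (q_0, yx, $)
  read y, top $: go to q_0, push U$ → (q_0, x, U$)
  ε-move, top U: go to q_0, push ε → (q_0, x, $)
  read x, top $: go to q_2, push $ → (q_2, ε, $)
All input consumed in state q_2 with stack $.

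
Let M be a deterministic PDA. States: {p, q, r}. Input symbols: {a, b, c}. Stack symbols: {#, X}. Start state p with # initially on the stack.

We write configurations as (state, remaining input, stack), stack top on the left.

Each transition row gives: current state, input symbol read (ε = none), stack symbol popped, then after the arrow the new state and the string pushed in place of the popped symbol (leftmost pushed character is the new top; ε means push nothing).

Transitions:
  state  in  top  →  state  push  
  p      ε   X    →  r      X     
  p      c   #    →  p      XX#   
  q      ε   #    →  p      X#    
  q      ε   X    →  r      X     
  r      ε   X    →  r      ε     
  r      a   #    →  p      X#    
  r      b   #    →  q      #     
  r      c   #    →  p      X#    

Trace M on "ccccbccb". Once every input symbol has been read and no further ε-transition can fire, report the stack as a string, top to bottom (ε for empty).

#

(p, ccccbccb, #)
  read c, top #: go to p, push XX# → (p, cccbccb, XX#)
  ε-move, top X: go to r, push X → (r, cccbccb, XX#)
  ε-move, top X: go to r, push ε → (r, cccbccb, X#)
  ε-move, top X: go to r, push ε → (r, cccbccb, #)
  read c, top #: go to p, push X# → (p, ccbccb, X#)
  ε-move, top X: go to r, push X → (r, ccbccb, X#)
  ε-move, top X: go to r, push ε → (r, ccbccb, #)
  read c, top #: go to p, push X# → (p, cbccb, X#)
  ε-move, top X: go to r, push X → (r, cbccb, X#)
  ε-move, top X: go to r, push ε → (r, cbccb, #)
  read c, top #: go to p, push X# → (p, bccb, X#)
  ε-move, top X: go to r, push X → (r, bccb, X#)
  ε-move, top X: go to r, push ε → (r, bccb, #)
  read b, top #: go to q, push # → (q, ccb, #)
  ε-move, top #: go to p, push X# → (p, ccb, X#)
  ε-move, top X: go to r, push X → (r, ccb, X#)
  ε-move, top X: go to r, push ε → (r, ccb, #)
  read c, top #: go to p, push X# → (p, cb, X#)
  ε-move, top X: go to r, push X → (r, cb, X#)
  ε-move, top X: go to r, push ε → (r, cb, #)
  read c, top #: go to p, push X# → (p, b, X#)
  ε-move, top X: go to r, push X → (r, b, X#)
  ε-move, top X: go to r, push ε → (r, b, #)
  read b, top #: go to q, push # → (q, ε, #)
  ε-move, top #: go to p, push X# → (p, ε, X#)
  ε-move, top X: go to r, push X → (r, ε, X#)
  ε-move, top X: go to r, push ε → (r, ε, #)
All input consumed in state r with stack #.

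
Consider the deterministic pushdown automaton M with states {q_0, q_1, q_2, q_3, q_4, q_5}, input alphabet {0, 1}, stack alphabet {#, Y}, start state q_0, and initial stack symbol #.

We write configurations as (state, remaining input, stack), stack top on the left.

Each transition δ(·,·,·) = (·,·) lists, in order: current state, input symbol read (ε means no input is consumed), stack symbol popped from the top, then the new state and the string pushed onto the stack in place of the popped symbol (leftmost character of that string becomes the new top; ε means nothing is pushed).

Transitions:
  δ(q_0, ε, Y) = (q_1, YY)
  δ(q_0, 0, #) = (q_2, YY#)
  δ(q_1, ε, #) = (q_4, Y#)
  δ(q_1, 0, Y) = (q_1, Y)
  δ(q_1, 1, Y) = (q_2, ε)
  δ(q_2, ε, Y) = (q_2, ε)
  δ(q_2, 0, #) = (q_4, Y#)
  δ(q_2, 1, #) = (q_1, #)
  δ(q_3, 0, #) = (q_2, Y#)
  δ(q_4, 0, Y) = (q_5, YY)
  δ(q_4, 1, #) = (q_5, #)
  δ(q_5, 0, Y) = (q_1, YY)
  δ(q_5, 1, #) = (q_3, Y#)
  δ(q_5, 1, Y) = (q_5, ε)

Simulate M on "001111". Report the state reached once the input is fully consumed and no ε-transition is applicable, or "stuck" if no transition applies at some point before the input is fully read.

stuck

(q_0, 001111, #)
  read 0, top #: go to q_2, push YY# → (q_2, 01111, YY#)
  ε-move, top Y: go to q_2, push ε → (q_2, 01111, Y#)
  ε-move, top Y: go to q_2, push ε → (q_2, 01111, #)
  read 0, top #: go to q_4, push Y# → (q_4, 1111, Y#)
No transition for (q_4, 1, top Y); M blocks with input 1111 remaining.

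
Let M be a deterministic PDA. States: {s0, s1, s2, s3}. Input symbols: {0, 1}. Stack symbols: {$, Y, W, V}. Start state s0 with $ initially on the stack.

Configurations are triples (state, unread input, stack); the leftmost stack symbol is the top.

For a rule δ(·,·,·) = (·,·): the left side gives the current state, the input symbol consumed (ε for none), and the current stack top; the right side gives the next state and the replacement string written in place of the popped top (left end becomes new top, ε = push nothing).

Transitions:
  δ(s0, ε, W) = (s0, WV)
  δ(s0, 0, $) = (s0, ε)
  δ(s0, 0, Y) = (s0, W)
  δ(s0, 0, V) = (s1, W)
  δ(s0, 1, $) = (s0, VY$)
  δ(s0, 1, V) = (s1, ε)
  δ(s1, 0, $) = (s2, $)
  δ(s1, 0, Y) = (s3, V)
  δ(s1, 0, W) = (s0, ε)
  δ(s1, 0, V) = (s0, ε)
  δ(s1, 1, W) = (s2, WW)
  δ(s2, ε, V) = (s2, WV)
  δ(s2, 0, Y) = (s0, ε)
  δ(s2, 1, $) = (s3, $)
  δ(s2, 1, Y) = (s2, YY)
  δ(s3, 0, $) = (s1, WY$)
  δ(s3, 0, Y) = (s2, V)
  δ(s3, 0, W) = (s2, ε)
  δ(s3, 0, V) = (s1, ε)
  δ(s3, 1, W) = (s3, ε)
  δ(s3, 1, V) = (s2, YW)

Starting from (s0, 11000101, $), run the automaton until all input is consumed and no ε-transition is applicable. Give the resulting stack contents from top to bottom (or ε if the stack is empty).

WWY$

(s0, 11000101, $) ⊢ (s0, 1000101, VY$) ⊢ (s1, 000101, Y$) ⊢ (s3, 00101, V$) ⊢ (s1, 0101, $) ⊢ (s2, 101, $) ⊢ (s3, 01, $) ⊢ (s1, 1, WY$) ⊢ (s2, ε, WWY$)
All input consumed in state s2 with stack WWY$.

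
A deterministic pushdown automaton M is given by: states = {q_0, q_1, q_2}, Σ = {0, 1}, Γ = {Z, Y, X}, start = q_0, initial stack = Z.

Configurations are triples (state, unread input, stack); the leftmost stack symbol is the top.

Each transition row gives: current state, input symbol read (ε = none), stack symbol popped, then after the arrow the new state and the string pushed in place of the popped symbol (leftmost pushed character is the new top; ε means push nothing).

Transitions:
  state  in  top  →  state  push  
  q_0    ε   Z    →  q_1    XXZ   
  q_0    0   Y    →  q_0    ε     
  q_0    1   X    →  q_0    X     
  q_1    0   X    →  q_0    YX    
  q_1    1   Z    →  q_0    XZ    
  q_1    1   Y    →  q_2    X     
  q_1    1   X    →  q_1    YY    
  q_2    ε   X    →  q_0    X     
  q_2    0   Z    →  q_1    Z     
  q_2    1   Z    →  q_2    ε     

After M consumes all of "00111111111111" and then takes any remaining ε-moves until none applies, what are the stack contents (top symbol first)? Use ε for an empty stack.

XXZ

(q_0, 00111111111111, Z)
  ε-move, top Z: go to q_1, push XXZ → (q_1, 00111111111111, XXZ)
  read 0, top X: go to q_0, push YX → (q_0, 0111111111111, YXXZ)
  read 0, top Y: go to q_0, push ε → (q_0, 111111111111, XXZ)
  read 1, top X: go to q_0, push X → (q_0, 11111111111, XXZ)
  read 1, top X: go to q_0, push X → (q_0, 1111111111, XXZ)
  read 1, top X: go to q_0, push X → (q_0, 111111111, XXZ)
  read 1, top X: go to q_0, push X → (q_0, 11111111, XXZ)
  read 1, top X: go to q_0, push X → (q_0, 1111111, XXZ)
  read 1, top X: go to q_0, push X → (q_0, 111111, XXZ)
  read 1, top X: go to q_0, push X → (q_0, 11111, XXZ)
  read 1, top X: go to q_0, push X → (q_0, 1111, XXZ)
  read 1, top X: go to q_0, push X → (q_0, 111, XXZ)
  read 1, top X: go to q_0, push X → (q_0, 11, XXZ)
  read 1, top X: go to q_0, push X → (q_0, 1, XXZ)
  read 1, top X: go to q_0, push X → (q_0, ε, XXZ)
All input consumed in state q_0 with stack XXZ.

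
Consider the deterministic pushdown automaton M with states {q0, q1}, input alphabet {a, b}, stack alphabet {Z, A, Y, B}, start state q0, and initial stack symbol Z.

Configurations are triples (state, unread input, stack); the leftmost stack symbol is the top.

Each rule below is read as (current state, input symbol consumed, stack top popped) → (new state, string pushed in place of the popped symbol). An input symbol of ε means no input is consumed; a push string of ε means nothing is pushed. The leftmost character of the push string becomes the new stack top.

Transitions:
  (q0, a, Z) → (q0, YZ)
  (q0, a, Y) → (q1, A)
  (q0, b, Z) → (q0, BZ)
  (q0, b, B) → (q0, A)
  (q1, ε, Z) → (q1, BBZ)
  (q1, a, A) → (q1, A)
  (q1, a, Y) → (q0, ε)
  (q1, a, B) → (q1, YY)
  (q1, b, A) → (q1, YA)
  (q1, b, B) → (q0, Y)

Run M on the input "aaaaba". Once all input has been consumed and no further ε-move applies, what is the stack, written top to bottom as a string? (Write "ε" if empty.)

AZ

(q0, aaaaba, Z)
  read a, top Z: go to q0, push YZ → (q0, aaaba, YZ)
  read a, top Y: go to q1, push A → (q1, aaba, AZ)
  read a, top A: go to q1, push A → (q1, aba, AZ)
  read a, top A: go to q1, push A → (q1, ba, AZ)
  read b, top A: go to q1, push YA → (q1, a, YAZ)
  read a, top Y: go to q0, push ε → (q0, ε, AZ)
All input consumed in state q0 with stack AZ.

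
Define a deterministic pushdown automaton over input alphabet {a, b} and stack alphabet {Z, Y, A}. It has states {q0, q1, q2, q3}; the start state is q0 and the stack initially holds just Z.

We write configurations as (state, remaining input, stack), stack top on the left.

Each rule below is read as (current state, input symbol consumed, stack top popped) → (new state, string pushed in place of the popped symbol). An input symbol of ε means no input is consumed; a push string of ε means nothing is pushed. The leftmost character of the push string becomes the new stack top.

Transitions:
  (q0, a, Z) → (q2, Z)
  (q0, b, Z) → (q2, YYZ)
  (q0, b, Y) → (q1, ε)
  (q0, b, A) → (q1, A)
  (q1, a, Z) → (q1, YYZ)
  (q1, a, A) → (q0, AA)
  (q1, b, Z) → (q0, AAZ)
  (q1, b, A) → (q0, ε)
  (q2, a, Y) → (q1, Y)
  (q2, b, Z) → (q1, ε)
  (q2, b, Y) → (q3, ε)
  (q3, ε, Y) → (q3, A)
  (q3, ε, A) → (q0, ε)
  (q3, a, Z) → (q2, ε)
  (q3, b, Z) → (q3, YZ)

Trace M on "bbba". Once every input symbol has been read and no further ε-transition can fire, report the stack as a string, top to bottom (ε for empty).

YYZ

(q0, bbba, Z)
  read b, top Z: go to q2, push YYZ → (q2, bba, YYZ)
  read b, top Y: go to q3, push ε → (q3, ba, YZ)
  ε-move, top Y: go to q3, push A → (q3, ba, AZ)
  ε-move, top A: go to q0, push ε → (q0, ba, Z)
  read b, top Z: go to q2, push YYZ → (q2, a, YYZ)
  read a, top Y: go to q1, push Y → (q1, ε, YYZ)
All input consumed in state q1 with stack YYZ.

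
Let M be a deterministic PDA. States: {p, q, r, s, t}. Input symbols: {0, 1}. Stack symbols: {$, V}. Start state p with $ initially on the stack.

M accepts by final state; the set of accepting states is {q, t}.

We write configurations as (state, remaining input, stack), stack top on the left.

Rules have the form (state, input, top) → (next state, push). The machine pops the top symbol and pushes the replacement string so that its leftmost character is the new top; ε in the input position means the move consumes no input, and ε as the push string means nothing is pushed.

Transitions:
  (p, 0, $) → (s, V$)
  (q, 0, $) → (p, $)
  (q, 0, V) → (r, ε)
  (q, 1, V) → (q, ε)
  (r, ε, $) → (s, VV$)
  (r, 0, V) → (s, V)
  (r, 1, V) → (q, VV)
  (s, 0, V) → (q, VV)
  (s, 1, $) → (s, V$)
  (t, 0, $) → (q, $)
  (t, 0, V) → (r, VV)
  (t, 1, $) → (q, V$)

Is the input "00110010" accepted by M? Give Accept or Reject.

Reject

(p, 00110010, $)
  read 0, top $: go to s, push V$ → (s, 0110010, V$)
  read 0, top V: go to q, push VV → (q, 110010, VV$)
  read 1, top V: go to q, push ε → (q, 10010, V$)
  read 1, top V: go to q, push ε → (q, 0010, $)
  read 0, top $: go to p, push $ → (p, 010, $)
  read 0, top $: go to s, push V$ → (s, 10, V$)
No transition applies at (s, 10, V$); input not fully consumed.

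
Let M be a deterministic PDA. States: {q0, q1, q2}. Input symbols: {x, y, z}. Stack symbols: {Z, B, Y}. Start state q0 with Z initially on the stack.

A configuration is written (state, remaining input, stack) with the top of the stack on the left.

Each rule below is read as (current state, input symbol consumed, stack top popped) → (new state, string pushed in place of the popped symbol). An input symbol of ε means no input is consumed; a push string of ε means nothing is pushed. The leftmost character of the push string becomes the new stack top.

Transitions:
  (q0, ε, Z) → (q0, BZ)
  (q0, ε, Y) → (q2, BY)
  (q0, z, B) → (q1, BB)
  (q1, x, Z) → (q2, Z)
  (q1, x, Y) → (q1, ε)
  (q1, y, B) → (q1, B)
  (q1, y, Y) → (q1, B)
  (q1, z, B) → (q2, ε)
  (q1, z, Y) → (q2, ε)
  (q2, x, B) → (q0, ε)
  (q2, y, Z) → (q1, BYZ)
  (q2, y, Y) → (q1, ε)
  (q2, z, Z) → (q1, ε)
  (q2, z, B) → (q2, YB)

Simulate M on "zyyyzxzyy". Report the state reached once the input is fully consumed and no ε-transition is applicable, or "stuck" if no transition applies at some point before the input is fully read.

q1

(q0, zyyyzxzyy, Z)
  ε-move, top Z: go to q0, push BZ → (q0, zyyyzxzyy, BZ)
  read z, top B: go to q1, push BB → (q1, yyyzxzyy, BBZ)
  read y, top B: go to q1, push B → (q1, yyzxzyy, BBZ)
  read y, top B: go to q1, push B → (q1, yzxzyy, BBZ)
  read y, top B: go to q1, push B → (q1, zxzyy, BBZ)
  read z, top B: go to q2, push ε → (q2, xzyy, BZ)
  read x, top B: go to q0, push ε → (q0, zyy, Z)
  ε-move, top Z: go to q0, push BZ → (q0, zyy, BZ)
  read z, top B: go to q1, push BB → (q1, yy, BBZ)
  read y, top B: go to q1, push B → (q1, y, BBZ)
  read y, top B: go to q1, push B → (q1, ε, BBZ)
All input consumed; M is in state q1.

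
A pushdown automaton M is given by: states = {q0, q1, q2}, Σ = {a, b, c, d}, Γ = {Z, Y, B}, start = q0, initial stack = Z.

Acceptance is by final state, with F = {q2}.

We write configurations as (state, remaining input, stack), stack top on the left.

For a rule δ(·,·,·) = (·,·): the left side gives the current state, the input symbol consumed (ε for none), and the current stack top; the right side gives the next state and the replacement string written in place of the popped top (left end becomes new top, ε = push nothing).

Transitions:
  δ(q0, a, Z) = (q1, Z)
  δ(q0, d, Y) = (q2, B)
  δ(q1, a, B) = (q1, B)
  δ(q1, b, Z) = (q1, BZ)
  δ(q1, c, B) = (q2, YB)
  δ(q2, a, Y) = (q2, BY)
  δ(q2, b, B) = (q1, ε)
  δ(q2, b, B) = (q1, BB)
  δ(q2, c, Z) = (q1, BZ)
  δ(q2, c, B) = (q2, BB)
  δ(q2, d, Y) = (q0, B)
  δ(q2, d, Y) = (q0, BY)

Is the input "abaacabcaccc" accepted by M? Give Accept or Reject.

One accepting computation: (q0, abaacabcaccc, Z) ⊢ (q1, baacabcaccc, Z) ⊢ (q1, aacabcaccc, BZ) ⊢ (q1, acabcaccc, BZ) ⊢ (q1, cabcaccc, BZ) ⊢ (q2, abcaccc, YBZ) ⊢ (q2, bcaccc, BYBZ) ⊢ (q1, caccc, BBYBZ) ⊢ (q2, accc, YBBYBZ) ⊢ (q2, ccc, BYBBYBZ) ⊢ (q2, cc, BBYBBYBZ) ⊢ (q2, c, BBBYBBYBZ) ⊢ (q2, ε, BBBBYBBYBZ)
All input consumed and state q2 ∈ F.

Accept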